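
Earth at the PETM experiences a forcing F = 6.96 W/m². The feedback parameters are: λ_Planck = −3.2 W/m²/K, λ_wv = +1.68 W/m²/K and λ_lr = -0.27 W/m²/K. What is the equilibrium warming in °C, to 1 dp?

3.9 °C

Net feedback parameter λ = (−3.2) + (+1.68) + (-0.27) = -1.79 W/m²/K.
ΔT = −F/λ = −6.96/(-1.79) = 3.9 °C.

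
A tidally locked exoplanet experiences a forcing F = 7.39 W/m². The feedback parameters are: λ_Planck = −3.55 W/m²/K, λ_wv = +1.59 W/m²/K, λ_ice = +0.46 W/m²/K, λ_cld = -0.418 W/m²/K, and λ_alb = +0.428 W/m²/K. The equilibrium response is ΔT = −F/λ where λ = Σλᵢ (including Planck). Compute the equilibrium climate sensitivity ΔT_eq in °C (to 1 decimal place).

5.0 °C

Net feedback parameter λ = (−3.55) + (+1.59) + (+0.46) + (-0.418) + (+0.428) = -1.49 W/m²/K.
ΔT = −F/λ = −7.39/(-1.49) = 5.0 °C.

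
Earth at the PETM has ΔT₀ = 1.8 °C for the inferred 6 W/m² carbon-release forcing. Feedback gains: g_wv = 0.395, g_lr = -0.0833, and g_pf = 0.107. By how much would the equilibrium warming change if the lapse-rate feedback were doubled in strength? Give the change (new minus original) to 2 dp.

-0.39 °C

Original: g = 0.4187, ΔT = 1.8/(1−0.4187) = 3.0965 °C.
With doubled lapse-rate: g' = 0.3354, ΔT' = 1.8/(1−0.3354) = 2.7084 °C.
Change = 2.7084 − 3.0965 = -0.39 °C.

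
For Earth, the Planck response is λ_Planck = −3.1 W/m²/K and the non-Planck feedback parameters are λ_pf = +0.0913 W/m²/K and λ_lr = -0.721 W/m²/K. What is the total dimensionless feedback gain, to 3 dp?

-0.203

Convert to gains: g_pf = 0.0913/3.1 = 0.02945; g_lr = -0.721/3.1 = -0.2326.
Total gain g = -0.20315.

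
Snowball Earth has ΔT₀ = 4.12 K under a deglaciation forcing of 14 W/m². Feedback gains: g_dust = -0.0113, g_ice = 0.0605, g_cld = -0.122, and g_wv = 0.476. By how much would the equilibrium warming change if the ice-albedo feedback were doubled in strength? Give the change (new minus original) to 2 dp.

0.78 K

Original: g = 0.4032, ΔT = 4.12/(1−0.4032) = 6.9035 K.
With doubled ice-albedo: g' = 0.4637, ΔT' = 4.12/(1−0.4637) = 7.6823 K.
Change = 7.6823 − 6.9035 = 0.78 K.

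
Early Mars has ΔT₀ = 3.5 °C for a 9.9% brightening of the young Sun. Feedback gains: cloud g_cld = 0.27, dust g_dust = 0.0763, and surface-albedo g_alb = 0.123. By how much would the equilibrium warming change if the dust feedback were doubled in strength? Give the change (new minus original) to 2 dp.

1.11 °C

Original: g = 0.4693, ΔT = 3.5/(1−0.4693) = 6.5951 °C.
With doubled dust: g' = 0.5456, ΔT' = 3.5/(1−0.5456) = 7.7025 °C.
Change = 7.7025 − 6.5951 = 1.11 °C.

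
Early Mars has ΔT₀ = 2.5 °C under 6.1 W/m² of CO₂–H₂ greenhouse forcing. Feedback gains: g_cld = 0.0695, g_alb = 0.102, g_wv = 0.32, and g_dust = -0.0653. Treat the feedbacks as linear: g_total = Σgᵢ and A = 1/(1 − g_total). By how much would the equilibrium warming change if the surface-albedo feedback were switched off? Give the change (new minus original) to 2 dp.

Original: g = 0.4262, ΔT = 2.5/(1−0.4262) = 4.3569 °C.
Without surface-albedo: g' = 0.3242, ΔT' = 2.5/(1−0.3242) = 3.6993 °C.
Change = 3.6993 − 4.3569 = -0.66 °C.

-0.66 °C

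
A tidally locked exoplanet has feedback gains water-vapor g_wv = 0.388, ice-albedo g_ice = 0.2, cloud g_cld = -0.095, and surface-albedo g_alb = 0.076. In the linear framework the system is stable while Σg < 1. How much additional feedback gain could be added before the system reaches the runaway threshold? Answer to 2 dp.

Current total gain = 0.388 + 0.2 − 0.095 + 0.076 = 0.569.
Margin to runaway = 1 − 0.569 = 0.43.

0.43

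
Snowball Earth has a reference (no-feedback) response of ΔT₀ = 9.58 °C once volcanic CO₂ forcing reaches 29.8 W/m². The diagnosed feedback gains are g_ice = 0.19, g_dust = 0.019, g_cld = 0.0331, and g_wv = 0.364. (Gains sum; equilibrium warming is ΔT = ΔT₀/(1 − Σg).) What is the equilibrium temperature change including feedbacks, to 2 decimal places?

24.32 °C

Total gain g = 0.19 + 0.019 + 0.0331 + 0.364 = 0.6061.
Amplification A = 1/(1 − 0.6061) = 2.539.
ΔT = 9.58 × 2.539 = 24.32 °C.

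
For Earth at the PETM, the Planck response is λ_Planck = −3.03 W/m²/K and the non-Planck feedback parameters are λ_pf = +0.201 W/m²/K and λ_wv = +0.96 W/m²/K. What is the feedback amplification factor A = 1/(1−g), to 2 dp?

Convert to gains: g_pf = 0.201/3.03 = 0.06634; g_wv = 0.96/3.03 = 0.3168.
Total gain g = 0.38314.
A = 1/(1 − 0.38314) = 1.62.

1.62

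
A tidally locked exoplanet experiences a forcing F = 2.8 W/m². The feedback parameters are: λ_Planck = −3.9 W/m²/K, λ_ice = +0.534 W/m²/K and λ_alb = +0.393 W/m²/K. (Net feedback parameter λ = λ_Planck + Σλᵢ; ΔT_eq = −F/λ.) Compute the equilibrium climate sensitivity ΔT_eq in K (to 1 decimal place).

0.9 K

Net feedback parameter λ = (−3.9) + (+0.534) + (+0.393) = -2.973 W/m²/K.
ΔT = −F/λ = −2.8/(-2.973) = 0.9 K.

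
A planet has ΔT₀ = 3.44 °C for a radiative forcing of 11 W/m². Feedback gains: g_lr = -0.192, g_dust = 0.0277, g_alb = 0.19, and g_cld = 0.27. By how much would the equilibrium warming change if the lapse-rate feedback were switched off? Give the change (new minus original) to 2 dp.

Original: g = 0.2957, ΔT = 3.44/(1−0.2957) = 4.8843 °C.
Without lapse-rate: g' = 0.4877, ΔT' = 3.44/(1−0.4877) = 6.7148 °C.
Change = 6.7148 − 4.8843 = 1.83 °C.

1.83 °C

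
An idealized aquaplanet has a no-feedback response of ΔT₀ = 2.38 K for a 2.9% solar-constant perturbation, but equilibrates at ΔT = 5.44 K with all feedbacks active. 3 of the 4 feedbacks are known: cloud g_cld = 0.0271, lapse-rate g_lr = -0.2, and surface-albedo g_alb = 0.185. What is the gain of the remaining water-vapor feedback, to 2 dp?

Amplification A = ΔT/ΔT₀ = 5.44/2.38 = 2.286.
Total gain g = 1 − 1/A = 1 − 1/2.286 = 0.5626.
Known gains sum to 0.0271 − 0.2 + 0.185 = 0.0121.
g_wv = 0.5626 − 0.0121 = 0.55.

0.55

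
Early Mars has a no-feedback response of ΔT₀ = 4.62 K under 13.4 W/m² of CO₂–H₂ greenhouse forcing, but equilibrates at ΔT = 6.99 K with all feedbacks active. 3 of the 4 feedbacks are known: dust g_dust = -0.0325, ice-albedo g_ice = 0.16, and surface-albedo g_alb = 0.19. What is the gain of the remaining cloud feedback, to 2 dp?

0.02

Amplification A = ΔT/ΔT₀ = 6.99/4.62 = 1.513.
Total gain g = 1 − 1/A = 1 − 1/1.513 = 0.3391.
Known gains sum to -0.0325 + 0.16 + 0.19 = 0.3175.
g_cld = 0.3391 − 0.3175 = 0.02.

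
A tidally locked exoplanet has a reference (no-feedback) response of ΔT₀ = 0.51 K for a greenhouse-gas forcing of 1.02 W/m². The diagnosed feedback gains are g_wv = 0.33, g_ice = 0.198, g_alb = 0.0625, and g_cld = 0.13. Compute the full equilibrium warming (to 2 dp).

1.82 K

Total gain g = 0.33 + 0.198 + 0.0625 + 0.13 = 0.7205.
Amplification A = 1/(1 − 0.7205) = 3.578.
ΔT = 0.51 × 3.578 = 1.82 K.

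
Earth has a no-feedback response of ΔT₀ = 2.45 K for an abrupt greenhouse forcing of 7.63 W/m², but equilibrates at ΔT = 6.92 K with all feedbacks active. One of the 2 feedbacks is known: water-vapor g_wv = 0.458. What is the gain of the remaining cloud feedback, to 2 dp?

0.19

Amplification A = ΔT/ΔT₀ = 6.92/2.45 = 2.824.
Total gain g = 1 − 1/A = 1 − 1/2.824 = 0.6459.
The known gain is 0.458.
g_cld = 0.6459 − 0.458 = 0.19.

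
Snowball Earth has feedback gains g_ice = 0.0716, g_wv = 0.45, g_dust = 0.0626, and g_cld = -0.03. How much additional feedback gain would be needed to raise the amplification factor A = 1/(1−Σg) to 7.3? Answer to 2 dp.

0.31

Current total gain = 0.5542.
Target gain for A = 7.3: g* = 1 − 1/7.3 = 0.863.
Additional gain needed = 0.863 − 0.5542 = 0.31.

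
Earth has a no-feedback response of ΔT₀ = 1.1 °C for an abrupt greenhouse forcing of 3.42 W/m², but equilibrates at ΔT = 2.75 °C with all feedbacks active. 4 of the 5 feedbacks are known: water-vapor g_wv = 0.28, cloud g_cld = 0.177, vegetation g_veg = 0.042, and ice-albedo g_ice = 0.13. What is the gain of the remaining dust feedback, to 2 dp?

-0.03

Amplification A = ΔT/ΔT₀ = 2.75/1.1 = 2.5.
Total gain g = 1 − 1/A = 1 − 1/2.5 = 0.6.
Known gains sum to 0.28 + 0.177 + 0.042 + 0.13 = 0.629.
g_dust = 0.6 − 0.629 = -0.03.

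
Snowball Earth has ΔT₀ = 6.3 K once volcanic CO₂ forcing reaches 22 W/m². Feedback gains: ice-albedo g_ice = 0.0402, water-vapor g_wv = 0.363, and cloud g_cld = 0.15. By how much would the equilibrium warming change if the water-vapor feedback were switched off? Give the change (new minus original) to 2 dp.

Original: g = 0.5532, ΔT = 6.3/(1−0.5532) = 14.1003 K.
Without water-vapor: g' = 0.1902, ΔT' = 6.3/(1−0.1902) = 7.7797 K.
Change = 7.7797 − 14.1003 = -6.32 K.

-6.32 K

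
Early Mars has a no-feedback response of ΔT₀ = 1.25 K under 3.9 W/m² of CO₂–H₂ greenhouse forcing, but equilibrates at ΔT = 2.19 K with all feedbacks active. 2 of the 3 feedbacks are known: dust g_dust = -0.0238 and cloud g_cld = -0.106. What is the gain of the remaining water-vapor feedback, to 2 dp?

0.56

Amplification A = ΔT/ΔT₀ = 2.19/1.25 = 1.752.
Total gain g = 1 − 1/A = 1 − 1/1.752 = 0.4292.
Known gains sum to -0.0238 − 0.106 = -0.1298.
g_wv = 0.4292 + 0.1298 = 0.56.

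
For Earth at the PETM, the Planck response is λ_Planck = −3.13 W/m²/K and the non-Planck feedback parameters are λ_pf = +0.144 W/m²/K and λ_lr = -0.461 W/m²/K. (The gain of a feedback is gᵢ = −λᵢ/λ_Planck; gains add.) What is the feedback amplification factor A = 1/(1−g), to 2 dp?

0.91

Convert to gains: g_pf = 0.144/3.13 = 0.04601; g_lr = -0.461/3.13 = -0.1473.
Total gain g = -0.10129.
A = 1/(1 + 0.10129) = 0.91.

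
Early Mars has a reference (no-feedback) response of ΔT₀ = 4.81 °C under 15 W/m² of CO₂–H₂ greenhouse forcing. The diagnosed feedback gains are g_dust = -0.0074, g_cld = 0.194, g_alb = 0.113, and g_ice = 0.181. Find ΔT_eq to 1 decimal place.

9.3 °C

Total gain g = -0.0074 + 0.194 + 0.113 + 0.181 = 0.4806.
Amplification A = 1/(1 − 0.4806) = 1.925.
ΔT = 4.81 × 1.925 = 9.3 °C.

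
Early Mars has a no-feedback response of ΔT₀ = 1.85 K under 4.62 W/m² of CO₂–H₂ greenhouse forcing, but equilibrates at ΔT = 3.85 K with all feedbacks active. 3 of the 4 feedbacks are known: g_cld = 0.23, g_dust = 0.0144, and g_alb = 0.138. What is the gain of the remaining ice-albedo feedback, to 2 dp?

0.14

Amplification A = ΔT/ΔT₀ = 3.85/1.85 = 2.081.
Total gain g = 1 − 1/A = 1 − 1/2.081 = 0.5195.
Known gains sum to 0.23 + 0.0144 + 0.138 = 0.3824.
g_ice = 0.5195 − 0.3824 = 0.14.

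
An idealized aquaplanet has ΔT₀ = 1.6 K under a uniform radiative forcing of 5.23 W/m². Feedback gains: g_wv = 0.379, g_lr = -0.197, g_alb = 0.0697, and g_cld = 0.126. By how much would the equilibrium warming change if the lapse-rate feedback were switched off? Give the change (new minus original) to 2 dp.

Original: g = 0.3777, ΔT = 1.6/(1−0.3777) = 2.5711 K.
Without lapse-rate: g' = 0.5747, ΔT' = 1.6/(1−0.5747) = 3.7621 K.
Change = 3.7621 − 2.5711 = 1.19 K.

1.19 K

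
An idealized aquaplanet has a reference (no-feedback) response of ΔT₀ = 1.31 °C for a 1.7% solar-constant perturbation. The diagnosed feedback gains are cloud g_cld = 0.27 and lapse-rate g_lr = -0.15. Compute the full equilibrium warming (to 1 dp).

Total gain g = 0.27 − 0.15 = 0.12.
Amplification A = 1/(1 − 0.12) = 1.136.
ΔT = 1.31 × 1.136 = 1.5 °C.

1.5 °C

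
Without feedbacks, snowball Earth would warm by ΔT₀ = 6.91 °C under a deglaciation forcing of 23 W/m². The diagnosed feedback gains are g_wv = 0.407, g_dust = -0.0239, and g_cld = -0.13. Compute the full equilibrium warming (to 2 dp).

9.25 °C

Total gain g = 0.407 − 0.0239 − 0.13 = 0.2531.
Amplification A = 1/(1 − 0.2531) = 1.339.
ΔT = 6.91 × 1.339 = 9.25 °C.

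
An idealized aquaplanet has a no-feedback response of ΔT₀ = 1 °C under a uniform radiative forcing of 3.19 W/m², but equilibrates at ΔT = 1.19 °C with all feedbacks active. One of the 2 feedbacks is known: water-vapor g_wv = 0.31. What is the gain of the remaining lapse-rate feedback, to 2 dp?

-0.15

Amplification A = ΔT/ΔT₀ = 1.19/1 = 1.19.
Total gain g = 1 − 1/A = 1 − 1/1.19 = 0.1597.
The known gain is 0.31.
g_lr = 0.1597 − 0.31 = -0.15.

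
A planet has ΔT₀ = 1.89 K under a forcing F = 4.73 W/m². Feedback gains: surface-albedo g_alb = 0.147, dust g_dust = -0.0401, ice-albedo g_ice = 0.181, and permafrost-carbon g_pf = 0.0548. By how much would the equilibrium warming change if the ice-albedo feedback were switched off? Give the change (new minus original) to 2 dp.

Original: g = 0.3427, ΔT = 1.89/(1−0.3427) = 2.8754 K.
Without ice-albedo: g' = 0.1617, ΔT' = 1.89/(1−0.1617) = 2.2546 K.
Change = 2.2546 − 2.8754 = -0.62 K.

-0.62 K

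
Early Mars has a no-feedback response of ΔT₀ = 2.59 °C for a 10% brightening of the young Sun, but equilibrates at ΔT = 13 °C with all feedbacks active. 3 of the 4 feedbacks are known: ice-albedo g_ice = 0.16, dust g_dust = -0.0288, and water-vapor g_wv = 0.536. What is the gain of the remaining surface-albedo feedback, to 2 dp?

Amplification A = ΔT/ΔT₀ = 13/2.59 = 5.019.
Total gain g = 1 − 1/A = 1 − 1/5.019 = 0.8008.
Known gains sum to 0.16 − 0.0288 + 0.536 = 0.6672.
g_alb = 0.8008 − 0.6672 = 0.13.

0.13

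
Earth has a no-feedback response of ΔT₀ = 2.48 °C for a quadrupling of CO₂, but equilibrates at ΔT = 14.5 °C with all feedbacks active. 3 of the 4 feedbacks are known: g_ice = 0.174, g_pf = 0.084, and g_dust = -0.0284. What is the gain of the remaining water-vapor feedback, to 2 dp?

0.60

Amplification A = ΔT/ΔT₀ = 14.5/2.48 = 5.847.
Total gain g = 1 − 1/A = 1 − 1/5.847 = 0.829.
Known gains sum to 0.174 + 0.084 − 0.0284 = 0.2296.
g_wv = 0.829 − 0.2296 = 0.60.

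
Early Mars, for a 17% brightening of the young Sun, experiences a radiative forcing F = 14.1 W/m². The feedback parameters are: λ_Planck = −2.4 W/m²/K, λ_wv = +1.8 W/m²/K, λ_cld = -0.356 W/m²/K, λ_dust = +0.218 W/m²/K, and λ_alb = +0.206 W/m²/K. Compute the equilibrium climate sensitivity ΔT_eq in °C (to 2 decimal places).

Net feedback parameter λ = (−2.4) + (+1.8) + (-0.356) + (+0.218) + (+0.206) = -0.532 W/m²/K.
ΔT = −F/λ = −14.1/(-0.532) = 26.50 °C.

26.50 °C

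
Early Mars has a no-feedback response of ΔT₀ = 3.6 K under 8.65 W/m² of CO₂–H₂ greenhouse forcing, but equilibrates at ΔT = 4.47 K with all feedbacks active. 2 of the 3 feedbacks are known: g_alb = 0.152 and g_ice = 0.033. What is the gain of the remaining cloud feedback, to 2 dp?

0.01

Amplification A = ΔT/ΔT₀ = 4.47/3.6 = 1.242.
Total gain g = 1 − 1/A = 1 − 1/1.242 = 0.1948.
Known gains sum to 0.152 + 0.033 = 0.185.
g_cld = 0.1948 − 0.185 = 0.01.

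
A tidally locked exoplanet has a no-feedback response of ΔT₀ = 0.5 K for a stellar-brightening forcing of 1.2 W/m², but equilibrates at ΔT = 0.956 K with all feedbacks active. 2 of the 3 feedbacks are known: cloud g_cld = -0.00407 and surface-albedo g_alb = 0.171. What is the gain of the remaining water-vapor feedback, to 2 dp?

0.31

Amplification A = ΔT/ΔT₀ = 0.956/0.5 = 1.912.
Total gain g = 1 − 1/A = 1 − 1/1.912 = 0.477.
Known gains sum to -0.00407 + 0.171 = 0.16693.
g_wv = 0.477 − 0.16693 = 0.31.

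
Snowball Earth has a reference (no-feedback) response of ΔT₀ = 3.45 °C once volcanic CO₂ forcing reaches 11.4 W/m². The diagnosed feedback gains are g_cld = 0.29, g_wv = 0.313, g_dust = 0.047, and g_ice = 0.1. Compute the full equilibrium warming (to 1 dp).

Total gain g = 0.29 + 0.313 + 0.047 + 0.1 = 0.75.
Amplification A = 1/(1 − 0.75) = 4.
ΔT = 3.45 × 4 = 13.8 °C.

13.8 °C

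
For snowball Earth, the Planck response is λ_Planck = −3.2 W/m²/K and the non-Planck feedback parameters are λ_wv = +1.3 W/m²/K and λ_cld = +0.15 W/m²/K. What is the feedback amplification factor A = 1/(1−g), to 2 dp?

Convert to gains: g_wv = 1.3/3.2 = 0.4062; g_cld = 0.15/3.2 = 0.04687.
Total gain g = 0.45307.
A = 1/(1 − 0.45307) = 1.83.

1.83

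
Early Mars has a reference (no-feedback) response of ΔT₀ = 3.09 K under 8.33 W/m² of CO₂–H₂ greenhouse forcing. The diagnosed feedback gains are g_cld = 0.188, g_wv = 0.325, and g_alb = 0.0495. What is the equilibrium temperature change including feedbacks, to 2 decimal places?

7.06 K

Total gain g = 0.188 + 0.325 + 0.0495 = 0.5625.
Amplification A = 1/(1 − 0.5625) = 2.286.
ΔT = 3.09 × 2.286 = 7.06 K.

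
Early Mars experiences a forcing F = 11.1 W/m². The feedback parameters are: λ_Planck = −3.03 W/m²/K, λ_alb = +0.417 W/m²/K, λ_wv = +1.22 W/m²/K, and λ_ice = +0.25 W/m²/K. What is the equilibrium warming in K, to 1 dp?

9.7 K

Net feedback parameter λ = (−3.03) + (+0.417) + (+1.22) + (+0.25) = -1.143 W/m²/K.
ΔT = −F/λ = −11.1/(-1.143) = 9.7 K.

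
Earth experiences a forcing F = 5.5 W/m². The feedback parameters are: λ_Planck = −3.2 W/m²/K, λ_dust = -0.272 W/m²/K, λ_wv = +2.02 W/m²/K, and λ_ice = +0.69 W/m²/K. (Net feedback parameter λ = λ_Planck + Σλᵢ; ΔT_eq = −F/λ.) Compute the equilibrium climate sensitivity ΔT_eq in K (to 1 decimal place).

7.2 K

Net feedback parameter λ = (−3.2) + (-0.272) + (+2.02) + (+0.69) = -0.762 W/m²/K.
ΔT = −F/λ = −5.5/(-0.762) = 7.2 K.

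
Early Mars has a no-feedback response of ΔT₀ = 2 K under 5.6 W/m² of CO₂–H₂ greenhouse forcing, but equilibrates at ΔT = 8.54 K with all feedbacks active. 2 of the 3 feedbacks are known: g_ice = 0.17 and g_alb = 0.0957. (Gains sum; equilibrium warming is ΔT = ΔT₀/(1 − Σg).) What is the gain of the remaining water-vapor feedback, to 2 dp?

Amplification A = ΔT/ΔT₀ = 8.54/2 = 4.27.
Total gain g = 1 − 1/A = 1 − 1/4.27 = 0.7658.
Known gains sum to 0.17 + 0.0957 = 0.2657.
g_wv = 0.7658 − 0.2657 = 0.50.

0.50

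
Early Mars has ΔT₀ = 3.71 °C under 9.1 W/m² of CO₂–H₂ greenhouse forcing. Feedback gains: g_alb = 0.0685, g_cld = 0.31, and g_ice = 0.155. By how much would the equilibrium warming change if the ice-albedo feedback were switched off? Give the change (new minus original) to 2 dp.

Original: g = 0.5335, ΔT = 3.71/(1−0.5335) = 7.9528 °C.
Without ice-albedo: g' = 0.3785, ΔT' = 3.71/(1−0.3785) = 5.9694 °C.
Change = 5.9694 − 7.9528 = -1.98 °C.

-1.98 °C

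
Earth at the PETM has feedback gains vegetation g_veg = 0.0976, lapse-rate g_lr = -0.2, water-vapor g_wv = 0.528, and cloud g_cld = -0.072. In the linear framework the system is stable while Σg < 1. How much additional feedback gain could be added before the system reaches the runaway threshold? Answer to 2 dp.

Current total gain = 0.0976 − 0.2 + 0.528 − 0.072 = 0.3536.
Margin to runaway = 1 − 0.3536 = 0.65.

0.65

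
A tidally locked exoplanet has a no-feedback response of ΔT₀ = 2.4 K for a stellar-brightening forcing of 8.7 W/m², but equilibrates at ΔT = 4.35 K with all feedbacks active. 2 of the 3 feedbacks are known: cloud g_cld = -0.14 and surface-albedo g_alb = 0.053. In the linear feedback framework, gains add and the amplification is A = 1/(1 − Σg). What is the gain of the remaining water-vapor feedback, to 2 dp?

Amplification A = ΔT/ΔT₀ = 4.35/2.4 = 1.812.
Total gain g = 1 − 1/A = 1 − 1/1.812 = 0.4481.
Known gains sum to -0.14 + 0.053 = -0.087.
g_wv = 0.4481 + 0.087 = 0.54.

0.54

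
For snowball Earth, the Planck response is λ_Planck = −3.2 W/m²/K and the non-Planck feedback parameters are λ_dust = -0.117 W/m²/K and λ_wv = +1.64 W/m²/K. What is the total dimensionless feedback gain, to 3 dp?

0.476

Convert to gains: g_dust = -0.117/3.2 = -0.03656; g_wv = 1.64/3.2 = 0.5125.
Total gain g = 0.47594.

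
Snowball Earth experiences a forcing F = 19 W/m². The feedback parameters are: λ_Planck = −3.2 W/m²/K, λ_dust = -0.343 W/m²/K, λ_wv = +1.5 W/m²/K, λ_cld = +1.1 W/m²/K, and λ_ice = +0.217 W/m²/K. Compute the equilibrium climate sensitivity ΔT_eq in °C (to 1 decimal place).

Net feedback parameter λ = (−3.2) + (-0.343) + (+1.5) + (+1.1) + (+0.217) = -0.726 W/m²/K.
ΔT = −F/λ = −19/(-0.726) = 26.2 °C.

26.2 °C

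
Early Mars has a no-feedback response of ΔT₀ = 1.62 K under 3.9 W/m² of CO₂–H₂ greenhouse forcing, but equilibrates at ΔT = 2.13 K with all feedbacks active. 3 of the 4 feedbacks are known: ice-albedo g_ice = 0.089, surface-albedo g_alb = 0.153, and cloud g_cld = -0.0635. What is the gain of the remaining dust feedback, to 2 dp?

0.06

Amplification A = ΔT/ΔT₀ = 2.13/1.62 = 1.315.
Total gain g = 1 − 1/A = 1 − 1/1.315 = 0.2395.
Known gains sum to 0.089 + 0.153 − 0.0635 = 0.1785.
g_dust = 0.2395 − 0.1785 = 0.06.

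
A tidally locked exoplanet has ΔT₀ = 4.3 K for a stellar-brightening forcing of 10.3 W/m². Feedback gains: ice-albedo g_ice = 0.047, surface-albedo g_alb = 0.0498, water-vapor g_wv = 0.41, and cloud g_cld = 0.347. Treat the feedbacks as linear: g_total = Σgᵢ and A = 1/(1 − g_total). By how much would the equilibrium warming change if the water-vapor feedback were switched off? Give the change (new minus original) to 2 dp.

Original: g = 0.8538, ΔT = 4.3/(1−0.8538) = 29.4118 K.
Without water-vapor: g' = 0.4438, ΔT' = 4.3/(1−0.4438) = 7.7310 K.
Change = 7.7310 − 29.4118 = -21.68 K.

-21.68 K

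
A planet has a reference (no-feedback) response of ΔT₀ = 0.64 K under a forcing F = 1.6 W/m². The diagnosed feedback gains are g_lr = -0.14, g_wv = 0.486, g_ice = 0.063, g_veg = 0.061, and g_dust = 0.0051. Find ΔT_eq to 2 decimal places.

Total gain g = -0.14 + 0.486 + 0.063 + 0.061 + 0.0051 = 0.4751.
Amplification A = 1/(1 − 0.4751) = 1.905.
ΔT = 0.64 × 1.905 = 1.22 K.

1.22 K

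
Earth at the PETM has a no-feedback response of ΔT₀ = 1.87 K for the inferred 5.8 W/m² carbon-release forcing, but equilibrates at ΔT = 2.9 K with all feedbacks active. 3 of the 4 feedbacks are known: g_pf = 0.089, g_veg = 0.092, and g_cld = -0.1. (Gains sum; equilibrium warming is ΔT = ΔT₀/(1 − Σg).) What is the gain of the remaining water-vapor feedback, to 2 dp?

Amplification A = ΔT/ΔT₀ = 2.9/1.87 = 1.551.
Total gain g = 1 − 1/A = 1 − 1/1.551 = 0.3553.
Known gains sum to 0.089 + 0.092 − 0.1 = 0.081.
g_wv = 0.3553 − 0.081 = 0.27.

0.27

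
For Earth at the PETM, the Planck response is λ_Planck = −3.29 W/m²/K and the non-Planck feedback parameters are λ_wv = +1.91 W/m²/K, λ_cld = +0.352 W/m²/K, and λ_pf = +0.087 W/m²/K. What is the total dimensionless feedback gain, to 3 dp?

0.714

Convert to gains: g_wv = 1.91/3.29 = 0.5805; g_cld = 0.352/3.29 = 0.107; g_pf = 0.087/3.29 = 0.02644.
Total gain g = 0.71394.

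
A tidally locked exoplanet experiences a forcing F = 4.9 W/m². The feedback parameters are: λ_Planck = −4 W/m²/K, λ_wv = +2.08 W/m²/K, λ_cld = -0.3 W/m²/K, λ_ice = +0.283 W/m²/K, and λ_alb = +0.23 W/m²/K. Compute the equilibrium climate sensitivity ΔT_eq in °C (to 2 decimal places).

Net feedback parameter λ = (−4) + (+2.08) + (-0.3) + (+0.283) + (+0.23) = -1.707 W/m²/K.
ΔT = −F/λ = −4.9/(-1.707) = 2.87 °C.

2.87 °C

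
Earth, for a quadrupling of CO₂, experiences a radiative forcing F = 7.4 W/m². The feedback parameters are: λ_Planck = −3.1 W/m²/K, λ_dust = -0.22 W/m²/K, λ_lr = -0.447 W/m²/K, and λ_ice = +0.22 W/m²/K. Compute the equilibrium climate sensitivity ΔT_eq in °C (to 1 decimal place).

Net feedback parameter λ = (−3.1) + (-0.22) + (-0.447) + (+0.22) = -3.547 W/m²/K.
ΔT = −F/λ = −7.4/(-3.547) = 2.1 °C.

2.1 °C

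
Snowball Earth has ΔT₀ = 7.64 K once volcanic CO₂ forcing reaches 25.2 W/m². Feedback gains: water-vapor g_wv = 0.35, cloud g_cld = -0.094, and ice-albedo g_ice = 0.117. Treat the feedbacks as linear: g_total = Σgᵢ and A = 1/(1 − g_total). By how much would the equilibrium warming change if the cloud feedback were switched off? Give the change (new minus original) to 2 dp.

Original: g = 0.373, ΔT = 7.64/(1−0.373) = 12.1850 K.
Without cloud: g' = 0.467, ΔT' = 7.64/(1−0.467) = 14.3340 K.
Change = 14.3340 − 12.1850 = 2.15 K.

2.15 K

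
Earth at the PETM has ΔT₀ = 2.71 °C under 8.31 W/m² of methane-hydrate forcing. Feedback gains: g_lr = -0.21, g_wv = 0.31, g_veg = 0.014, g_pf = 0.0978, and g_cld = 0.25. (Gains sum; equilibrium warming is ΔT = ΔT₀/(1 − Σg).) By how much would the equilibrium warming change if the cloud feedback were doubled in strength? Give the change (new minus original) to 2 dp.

Original: g = 0.4618, ΔT = 2.71/(1−0.4618) = 5.0353 °C.
With doubled cloud: g' = 0.7118, ΔT' = 2.71/(1−0.7118) = 9.4032 °C.
Change = 9.4032 − 5.0353 = 4.37 °C.

4.37 °C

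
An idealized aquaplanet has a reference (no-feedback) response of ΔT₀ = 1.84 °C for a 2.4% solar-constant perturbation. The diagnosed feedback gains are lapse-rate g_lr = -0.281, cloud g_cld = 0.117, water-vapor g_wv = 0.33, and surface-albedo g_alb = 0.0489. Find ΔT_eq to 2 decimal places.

Total gain g = -0.281 + 0.117 + 0.33 + 0.0489 = 0.2149.
Amplification A = 1/(1 − 0.2149) = 1.274.
ΔT = 1.84 × 1.274 = 2.34 °C.

2.34 °C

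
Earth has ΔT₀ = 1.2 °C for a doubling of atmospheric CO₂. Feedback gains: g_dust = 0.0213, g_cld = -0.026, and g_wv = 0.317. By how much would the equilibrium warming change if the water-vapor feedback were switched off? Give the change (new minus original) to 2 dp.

-0.55 °C

Original: g = 0.3123, ΔT = 1.2/(1−0.3123) = 1.7449 °C.
Without water-vapor: g' = -0.0047, ΔT' = 1.2/(1+0.0047) = 1.1944 °C.
Change = 1.1944 − 1.7449 = -0.55 °C.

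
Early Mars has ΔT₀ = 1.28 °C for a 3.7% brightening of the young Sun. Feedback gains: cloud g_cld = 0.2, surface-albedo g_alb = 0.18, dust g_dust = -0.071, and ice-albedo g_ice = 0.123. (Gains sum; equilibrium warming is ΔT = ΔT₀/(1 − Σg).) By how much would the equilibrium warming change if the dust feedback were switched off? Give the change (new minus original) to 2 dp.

Original: g = 0.432, ΔT = 1.28/(1−0.432) = 2.2535 °C.
Without dust: g' = 0.503, ΔT' = 1.28/(1−0.503) = 2.5755 °C.
Change = 2.5755 − 2.2535 = 0.32 °C.

0.32 °C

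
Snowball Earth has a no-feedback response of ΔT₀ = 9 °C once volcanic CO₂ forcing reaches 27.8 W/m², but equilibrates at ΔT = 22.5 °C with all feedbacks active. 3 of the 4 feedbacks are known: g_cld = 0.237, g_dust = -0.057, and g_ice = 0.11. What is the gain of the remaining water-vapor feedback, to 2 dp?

0.31

Amplification A = ΔT/ΔT₀ = 22.5/9 = 2.5.
Total gain g = 1 − 1/A = 1 − 1/2.5 = 0.6.
Known gains sum to 0.237 − 0.057 + 0.11 = 0.29.
g_wv = 0.6 − 0.29 = 0.31.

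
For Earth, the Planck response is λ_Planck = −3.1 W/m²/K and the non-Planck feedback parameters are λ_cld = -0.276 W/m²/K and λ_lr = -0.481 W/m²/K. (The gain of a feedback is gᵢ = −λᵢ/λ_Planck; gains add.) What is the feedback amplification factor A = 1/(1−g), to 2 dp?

0.80

Convert to gains: g_cld = -0.276/3.1 = -0.08903; g_lr = -0.481/3.1 = -0.1552.
Total gain g = -0.24423.
A = 1/(1 + 0.24423) = 0.80.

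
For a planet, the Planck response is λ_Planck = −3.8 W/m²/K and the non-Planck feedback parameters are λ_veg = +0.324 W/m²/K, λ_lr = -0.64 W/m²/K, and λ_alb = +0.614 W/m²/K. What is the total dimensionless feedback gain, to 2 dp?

0.08

Convert to gains: g_veg = 0.324/3.8 = 0.08526; g_lr = -0.64/3.8 = -0.1684; g_alb = 0.614/3.8 = 0.1616.
Total gain g = 0.07846.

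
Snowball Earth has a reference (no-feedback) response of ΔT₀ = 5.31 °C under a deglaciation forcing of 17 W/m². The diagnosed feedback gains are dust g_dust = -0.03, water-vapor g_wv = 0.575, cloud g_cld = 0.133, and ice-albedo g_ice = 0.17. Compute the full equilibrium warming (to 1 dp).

Total gain g = -0.03 + 0.575 + 0.133 + 0.17 = 0.848.
Amplification A = 1/(1 − 0.848) = 6.579.
ΔT = 5.31 × 6.579 = 34.9 °C.

34.9 °C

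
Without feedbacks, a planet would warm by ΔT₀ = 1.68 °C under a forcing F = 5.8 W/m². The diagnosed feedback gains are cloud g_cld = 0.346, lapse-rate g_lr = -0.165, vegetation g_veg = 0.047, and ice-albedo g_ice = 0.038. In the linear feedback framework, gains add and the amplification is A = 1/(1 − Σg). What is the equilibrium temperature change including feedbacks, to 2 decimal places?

Total gain g = 0.346 − 0.165 + 0.047 + 0.038 = 0.266.
Amplification A = 1/(1 − 0.266) = 1.362.
ΔT = 1.68 × 1.362 = 2.29 °C.

2.29 °C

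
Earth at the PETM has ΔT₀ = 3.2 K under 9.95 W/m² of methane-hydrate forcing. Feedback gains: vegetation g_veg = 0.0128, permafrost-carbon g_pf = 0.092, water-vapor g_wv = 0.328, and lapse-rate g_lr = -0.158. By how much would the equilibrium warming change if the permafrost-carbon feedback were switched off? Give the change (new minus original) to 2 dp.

-0.50 K

Original: g = 0.2748, ΔT = 3.2/(1−0.2748) = 4.4126 K.
Without permafrost-carbon: g' = 0.1828, ΔT' = 3.2/(1−0.1828) = 3.9158 K.
Change = 3.9158 − 4.4126 = -0.50 K.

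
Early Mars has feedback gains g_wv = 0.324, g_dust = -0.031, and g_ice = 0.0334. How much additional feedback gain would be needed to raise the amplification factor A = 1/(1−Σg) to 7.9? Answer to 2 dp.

0.55

Current total gain = 0.3264.
Target gain for A = 7.9: g* = 1 − 1/7.9 = 0.8734.
Additional gain needed = 0.8734 − 0.3264 = 0.55.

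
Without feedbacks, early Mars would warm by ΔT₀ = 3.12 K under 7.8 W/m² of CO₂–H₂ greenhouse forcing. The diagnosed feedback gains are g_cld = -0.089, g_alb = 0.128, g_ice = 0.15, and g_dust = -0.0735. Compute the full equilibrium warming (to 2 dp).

3.53 K

Total gain g = -0.089 + 0.128 + 0.15 − 0.0735 = 0.1155.
Amplification A = 1/(1 − 0.1155) = 1.131.
ΔT = 3.12 × 1.131 = 3.53 K.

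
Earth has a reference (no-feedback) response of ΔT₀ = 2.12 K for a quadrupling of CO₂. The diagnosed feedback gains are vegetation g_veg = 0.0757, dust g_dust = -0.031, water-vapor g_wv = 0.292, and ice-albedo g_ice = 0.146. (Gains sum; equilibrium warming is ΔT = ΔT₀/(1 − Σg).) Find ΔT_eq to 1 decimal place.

4.1 K

Total gain g = 0.0757 − 0.031 + 0.292 + 0.146 = 0.4827.
Amplification A = 1/(1 − 0.4827) = 1.933.
ΔT = 2.12 × 1.933 = 4.1 K.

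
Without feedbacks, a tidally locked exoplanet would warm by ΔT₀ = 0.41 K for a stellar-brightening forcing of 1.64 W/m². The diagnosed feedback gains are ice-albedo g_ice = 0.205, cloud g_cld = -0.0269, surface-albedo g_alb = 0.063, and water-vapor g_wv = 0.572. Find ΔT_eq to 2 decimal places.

2.19 K

Total gain g = 0.205 − 0.0269 + 0.063 + 0.572 = 0.8131.
Amplification A = 1/(1 − 0.8131) = 5.35.
ΔT = 0.41 × 5.35 = 2.19 K.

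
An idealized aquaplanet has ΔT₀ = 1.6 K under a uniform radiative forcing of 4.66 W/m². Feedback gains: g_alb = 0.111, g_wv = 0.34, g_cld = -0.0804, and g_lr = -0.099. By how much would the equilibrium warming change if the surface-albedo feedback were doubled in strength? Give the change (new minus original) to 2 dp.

Original: g = 0.2716, ΔT = 1.6/(1−0.2716) = 2.1966 K.
With doubled surface-albedo: g' = 0.3826, ΔT' = 1.6/(1−0.3826) = 2.5915 K.
Change = 2.5915 − 2.1966 = 0.39 K.

0.39 K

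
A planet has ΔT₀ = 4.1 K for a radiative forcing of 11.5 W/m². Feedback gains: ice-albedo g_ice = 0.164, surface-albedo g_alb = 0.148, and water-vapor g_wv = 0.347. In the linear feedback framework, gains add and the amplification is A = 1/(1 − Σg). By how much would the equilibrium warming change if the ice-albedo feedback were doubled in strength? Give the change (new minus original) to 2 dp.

11.14 K

Original: g = 0.659, ΔT = 4.1/(1−0.659) = 12.0235 K.
With doubled ice-albedo: g' = 0.823, ΔT' = 4.1/(1−0.823) = 23.1638 K.
Change = 23.1638 − 12.0235 = 11.14 K.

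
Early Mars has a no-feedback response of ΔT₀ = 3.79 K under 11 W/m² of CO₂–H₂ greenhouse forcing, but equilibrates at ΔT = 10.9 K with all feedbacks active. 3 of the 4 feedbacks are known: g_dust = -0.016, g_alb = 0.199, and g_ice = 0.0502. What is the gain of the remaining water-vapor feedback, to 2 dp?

0.42

Amplification A = ΔT/ΔT₀ = 10.9/3.79 = 2.876.
Total gain g = 1 − 1/A = 1 − 1/2.876 = 0.6523.
Known gains sum to -0.016 + 0.199 + 0.0502 = 0.2332.
g_wv = 0.6523 − 0.2332 = 0.42.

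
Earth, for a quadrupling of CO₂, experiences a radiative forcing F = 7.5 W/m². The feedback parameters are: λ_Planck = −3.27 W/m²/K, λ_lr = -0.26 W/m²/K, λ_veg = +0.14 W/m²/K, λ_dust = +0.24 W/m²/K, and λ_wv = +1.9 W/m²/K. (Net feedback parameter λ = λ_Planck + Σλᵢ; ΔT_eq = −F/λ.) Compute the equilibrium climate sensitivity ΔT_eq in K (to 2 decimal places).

Net feedback parameter λ = (−3.27) + (-0.26) + (+0.14) + (+0.24) + (+1.9) = -1.25 W/m²/K.
ΔT = −F/λ = −7.5/(-1.25) = 6.00 K.

6.00 K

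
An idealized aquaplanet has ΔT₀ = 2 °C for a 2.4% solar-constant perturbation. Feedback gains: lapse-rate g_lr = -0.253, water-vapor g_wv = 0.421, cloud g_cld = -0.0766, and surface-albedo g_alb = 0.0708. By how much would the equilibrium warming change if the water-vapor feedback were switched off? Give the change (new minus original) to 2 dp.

-0.80 °C

Original: g = 0.1622, ΔT = 2/(1−0.1622) = 2.3872 °C.
Without water-vapor: g' = -0.2588, ΔT' = 2/(1+0.2588) = 1.5888 °C.
Change = 1.5888 − 2.3872 = -0.80 °C.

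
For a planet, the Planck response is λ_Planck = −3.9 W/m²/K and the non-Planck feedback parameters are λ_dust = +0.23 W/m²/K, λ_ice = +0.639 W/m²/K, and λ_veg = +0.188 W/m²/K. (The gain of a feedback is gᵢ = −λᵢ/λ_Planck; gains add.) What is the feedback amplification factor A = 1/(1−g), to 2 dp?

1.37

Convert to gains: g_dust = 0.23/3.9 = 0.05897; g_ice = 0.639/3.9 = 0.1638; g_veg = 0.188/3.9 = 0.04821.
Total gain g = 0.27098.
A = 1/(1 − 0.27098) = 1.37.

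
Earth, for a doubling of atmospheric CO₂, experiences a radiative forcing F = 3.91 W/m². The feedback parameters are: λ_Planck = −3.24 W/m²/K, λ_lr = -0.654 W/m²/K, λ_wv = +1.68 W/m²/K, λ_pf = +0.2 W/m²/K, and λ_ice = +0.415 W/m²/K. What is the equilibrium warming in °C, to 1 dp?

2.4 °C

Net feedback parameter λ = (−3.24) + (-0.654) + (+1.68) + (+0.2) + (+0.415) = -1.599 W/m²/K.
ΔT = −F/λ = −3.91/(-1.599) = 2.4 °C.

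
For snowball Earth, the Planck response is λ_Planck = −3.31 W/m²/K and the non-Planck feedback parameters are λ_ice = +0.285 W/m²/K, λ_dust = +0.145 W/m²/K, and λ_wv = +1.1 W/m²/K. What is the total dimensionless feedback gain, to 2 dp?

Convert to gains: g_ice = 0.285/3.31 = 0.0861; g_dust = 0.145/3.31 = 0.04381; g_wv = 1.1/3.31 = 0.3323.
Total gain g = 0.46221.

0.46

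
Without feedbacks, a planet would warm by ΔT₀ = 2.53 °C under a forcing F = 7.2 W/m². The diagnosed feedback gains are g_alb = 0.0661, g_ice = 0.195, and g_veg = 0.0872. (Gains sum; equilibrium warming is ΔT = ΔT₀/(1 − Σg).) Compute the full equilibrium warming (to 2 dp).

Total gain g = 0.0661 + 0.195 + 0.0872 = 0.3483.
Amplification A = 1/(1 − 0.3483) = 1.534.
ΔT = 2.53 × 1.534 = 3.88 °C.

3.88 °C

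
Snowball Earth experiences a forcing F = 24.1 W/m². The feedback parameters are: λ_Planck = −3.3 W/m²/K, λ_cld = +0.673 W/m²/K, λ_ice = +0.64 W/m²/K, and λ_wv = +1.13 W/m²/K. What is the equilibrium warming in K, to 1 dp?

Net feedback parameter λ = (−3.3) + (+0.673) + (+0.64) + (+1.13) = -0.857 W/m²/K.
ΔT = −F/λ = −24.1/(-0.857) = 28.1 K.

28.1 K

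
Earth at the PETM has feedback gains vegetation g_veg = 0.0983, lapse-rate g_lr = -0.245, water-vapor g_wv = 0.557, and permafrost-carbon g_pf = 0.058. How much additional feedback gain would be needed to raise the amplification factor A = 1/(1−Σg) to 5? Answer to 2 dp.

Current total gain = 0.4683.
Target gain for A = 5: g* = 1 − 1/5 = 0.8.
Additional gain needed = 0.8 − 0.4683 = 0.33.

0.33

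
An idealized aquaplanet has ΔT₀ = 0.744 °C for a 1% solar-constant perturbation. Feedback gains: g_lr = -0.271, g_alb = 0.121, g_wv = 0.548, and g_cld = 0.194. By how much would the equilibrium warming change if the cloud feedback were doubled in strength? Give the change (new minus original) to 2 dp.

1.65 °C

Original: g = 0.592, ΔT = 0.744/(1−0.592) = 1.8235 °C.
With doubled cloud: g' = 0.786, ΔT' = 0.744/(1−0.786) = 3.4766 °C.
Change = 3.4766 − 1.8235 = 1.65 °C.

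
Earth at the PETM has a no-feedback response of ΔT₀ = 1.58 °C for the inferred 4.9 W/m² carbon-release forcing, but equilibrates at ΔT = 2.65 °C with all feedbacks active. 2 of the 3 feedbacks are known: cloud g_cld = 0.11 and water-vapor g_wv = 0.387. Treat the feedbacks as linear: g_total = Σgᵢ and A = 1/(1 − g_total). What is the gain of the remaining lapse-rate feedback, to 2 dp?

Amplification A = ΔT/ΔT₀ = 2.65/1.58 = 1.677.
Total gain g = 1 − 1/A = 1 − 1/1.677 = 0.4037.
Known gains sum to 0.11 + 0.387 = 0.497.
g_lr = 0.4037 − 0.497 = -0.09.

-0.09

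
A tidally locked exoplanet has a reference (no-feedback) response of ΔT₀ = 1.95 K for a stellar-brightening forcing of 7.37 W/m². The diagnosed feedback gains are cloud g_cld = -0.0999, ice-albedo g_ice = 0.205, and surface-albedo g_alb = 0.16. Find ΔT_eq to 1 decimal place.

2.7 K

Total gain g = -0.0999 + 0.205 + 0.16 = 0.2651.
Amplification A = 1/(1 − 0.2651) = 1.361.
ΔT = 1.95 × 1.361 = 2.7 K.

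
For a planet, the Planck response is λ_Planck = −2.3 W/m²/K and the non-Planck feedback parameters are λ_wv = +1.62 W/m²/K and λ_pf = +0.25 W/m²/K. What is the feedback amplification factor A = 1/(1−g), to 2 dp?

5.35

Convert to gains: g_wv = 1.62/2.3 = 0.7043; g_pf = 0.25/2.3 = 0.1087.
Total gain g = 0.813.
A = 1/(1 − 0.813) = 5.35.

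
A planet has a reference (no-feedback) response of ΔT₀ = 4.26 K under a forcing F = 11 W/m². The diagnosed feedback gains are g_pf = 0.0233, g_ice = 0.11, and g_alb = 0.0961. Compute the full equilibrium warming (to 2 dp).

Total gain g = 0.0233 + 0.11 + 0.0961 = 0.2294.
Amplification A = 1/(1 − 0.2294) = 1.298.
ΔT = 4.26 × 1.298 = 5.53 K.

5.53 K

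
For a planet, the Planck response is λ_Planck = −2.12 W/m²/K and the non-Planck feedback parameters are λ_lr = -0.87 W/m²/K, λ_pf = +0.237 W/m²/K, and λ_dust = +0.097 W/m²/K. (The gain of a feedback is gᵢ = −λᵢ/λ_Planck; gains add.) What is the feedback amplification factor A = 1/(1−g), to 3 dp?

0.798

Convert to gains: g_lr = -0.87/2.12 = -0.4104; g_pf = 0.237/2.12 = 0.1118; g_dust = 0.097/2.12 = 0.04575.
Total gain g = -0.25285.
A = 1/(1 + 0.25285) = 0.798.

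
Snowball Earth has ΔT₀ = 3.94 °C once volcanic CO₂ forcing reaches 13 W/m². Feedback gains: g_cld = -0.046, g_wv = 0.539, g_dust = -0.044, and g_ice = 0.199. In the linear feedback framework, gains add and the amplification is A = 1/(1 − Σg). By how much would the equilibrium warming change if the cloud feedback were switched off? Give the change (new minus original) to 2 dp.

Original: g = 0.648, ΔT = 3.94/(1−0.648) = 11.1932 °C.
Without cloud: g' = 0.694, ΔT' = 3.94/(1−0.694) = 12.8758 °C.
Change = 12.8758 − 11.1932 = 1.68 °C.

1.68 °C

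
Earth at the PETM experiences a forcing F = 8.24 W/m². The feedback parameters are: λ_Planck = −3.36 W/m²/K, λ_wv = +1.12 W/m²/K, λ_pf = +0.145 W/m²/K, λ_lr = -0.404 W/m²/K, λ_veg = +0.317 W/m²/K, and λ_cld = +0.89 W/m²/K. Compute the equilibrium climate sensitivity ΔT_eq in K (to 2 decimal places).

6.38 K

Net feedback parameter λ = (−3.36) + (+1.12) + (+0.145) + (-0.404) + (+0.317) + (+0.89) = -1.292 W/m²/K.
ΔT = −F/λ = −8.24/(-1.292) = 6.38 K.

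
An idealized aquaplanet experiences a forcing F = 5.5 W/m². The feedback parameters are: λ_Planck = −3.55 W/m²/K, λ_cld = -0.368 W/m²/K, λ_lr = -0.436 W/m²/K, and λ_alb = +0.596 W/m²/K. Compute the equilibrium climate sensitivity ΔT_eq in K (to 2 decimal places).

1.46 K

Net feedback parameter λ = (−3.55) + (-0.368) + (-0.436) + (+0.596) = -3.758 W/m²/K.
ΔT = −F/λ = −5.5/(-3.758) = 1.46 K.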